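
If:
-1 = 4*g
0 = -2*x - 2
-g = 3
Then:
No Solution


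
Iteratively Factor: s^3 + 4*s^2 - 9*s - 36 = (s - 3)*(s^2 + 7*s + 12) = (s - 3)*(s + 3)*(s + 4)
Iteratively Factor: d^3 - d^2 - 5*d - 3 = (d + 1)*(d^2 - 2*d - 3) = (d - 3)*(d + 1)*(d + 1)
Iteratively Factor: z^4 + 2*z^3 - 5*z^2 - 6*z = (z + 1)*(z^3 + z^2 - 6*z) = (z - 2)*(z + 1)*(z^2 + 3*z) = (z - 2)*(z + 1)*(z + 3)*(z)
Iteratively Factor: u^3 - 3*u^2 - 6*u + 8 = (u - 1)*(u^2 - 2*u - 8) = (u - 4)*(u - 1)*(u + 2)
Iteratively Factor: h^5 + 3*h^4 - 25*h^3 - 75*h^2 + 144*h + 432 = (h + 3)*(h^4 - 25*h^2 + 144) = (h + 3)*(h + 4)*(h^3 - 4*h^2 - 9*h + 36) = (h - 4)*(h + 3)*(h + 4)*(h^2 - 9) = (h - 4)*(h + 3)^2*(h + 4)*(h - 3)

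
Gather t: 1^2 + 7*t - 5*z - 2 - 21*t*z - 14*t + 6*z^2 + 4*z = t*(-21*z - 7) + 6*z^2 - z - 1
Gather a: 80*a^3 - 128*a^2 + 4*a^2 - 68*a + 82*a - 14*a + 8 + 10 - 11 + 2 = 80*a^3 - 124*a^2 + 9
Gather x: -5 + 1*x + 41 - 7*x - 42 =-6*x - 6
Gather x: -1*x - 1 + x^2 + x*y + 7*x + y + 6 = x^2 + x*(y + 6) + y + 5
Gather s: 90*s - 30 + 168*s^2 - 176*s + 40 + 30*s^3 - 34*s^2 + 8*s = 30*s^3 + 134*s^2 - 78*s + 10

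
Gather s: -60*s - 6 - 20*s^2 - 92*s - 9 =-20*s^2 - 152*s - 15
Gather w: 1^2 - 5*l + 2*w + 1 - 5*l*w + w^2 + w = -5*l + w^2 + w*(3 - 5*l) + 2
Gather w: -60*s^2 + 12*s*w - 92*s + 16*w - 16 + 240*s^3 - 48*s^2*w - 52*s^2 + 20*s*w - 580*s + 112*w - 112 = 240*s^3 - 112*s^2 - 672*s + w*(-48*s^2 + 32*s + 128) - 128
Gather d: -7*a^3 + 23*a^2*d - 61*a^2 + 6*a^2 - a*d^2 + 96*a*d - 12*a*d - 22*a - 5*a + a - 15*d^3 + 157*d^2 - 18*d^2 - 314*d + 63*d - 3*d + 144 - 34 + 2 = -7*a^3 - 55*a^2 - 26*a - 15*d^3 + d^2*(139 - a) + d*(23*a^2 + 84*a - 254) + 112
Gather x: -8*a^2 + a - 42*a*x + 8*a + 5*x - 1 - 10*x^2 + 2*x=-8*a^2 + 9*a - 10*x^2 + x*(7 - 42*a) - 1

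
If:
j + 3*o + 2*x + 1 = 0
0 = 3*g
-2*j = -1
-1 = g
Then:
No Solution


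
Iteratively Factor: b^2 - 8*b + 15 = (b - 3)*(b - 5)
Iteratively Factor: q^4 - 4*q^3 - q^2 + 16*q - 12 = (q + 2)*(q^3 - 6*q^2 + 11*q - 6) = (q - 2)*(q + 2)*(q^2 - 4*q + 3) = (q - 3)*(q - 2)*(q + 2)*(q - 1)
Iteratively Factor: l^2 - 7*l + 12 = (l - 4)*(l - 3)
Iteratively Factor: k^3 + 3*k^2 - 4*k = (k + 4)*(k^2 - k) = k*(k + 4)*(k - 1)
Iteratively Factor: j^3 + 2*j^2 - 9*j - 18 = (j + 2)*(j^2 - 9) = (j - 3)*(j + 2)*(j + 3)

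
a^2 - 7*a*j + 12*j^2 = (a - 4*j)*(a - 3*j)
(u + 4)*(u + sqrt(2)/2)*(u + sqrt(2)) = u^3 + 3*sqrt(2)*u^2/2 + 4*u^2 + u + 6*sqrt(2)*u + 4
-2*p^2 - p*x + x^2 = (-2*p + x)*(p + x)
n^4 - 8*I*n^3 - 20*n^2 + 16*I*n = n*(n - 4*I)*(n - 2*I)^2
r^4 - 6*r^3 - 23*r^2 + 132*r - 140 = (r - 7)*(r - 2)^2*(r + 5)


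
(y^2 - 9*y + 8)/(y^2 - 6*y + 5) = (y - 8)/(y - 5)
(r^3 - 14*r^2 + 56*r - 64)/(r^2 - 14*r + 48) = (r^2 - 6*r + 8)/(r - 6)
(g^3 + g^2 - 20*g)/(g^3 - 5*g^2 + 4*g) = (g + 5)/(g - 1)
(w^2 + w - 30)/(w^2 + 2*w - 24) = (w - 5)/(w - 4)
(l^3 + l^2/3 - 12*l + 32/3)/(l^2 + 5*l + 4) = (3*l^2 - 11*l + 8)/(3*(l + 1))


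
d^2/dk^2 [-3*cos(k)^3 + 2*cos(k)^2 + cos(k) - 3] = 5*cos(k)/4 - 4*cos(2*k) + 27*cos(3*k)/4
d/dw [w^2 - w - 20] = 2*w - 1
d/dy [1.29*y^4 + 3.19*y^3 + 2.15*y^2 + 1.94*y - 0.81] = 5.16*y^3 + 9.57*y^2 + 4.3*y + 1.94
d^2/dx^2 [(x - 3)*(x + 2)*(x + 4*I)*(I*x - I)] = 12*I*x^2 + 12*x*(-2 - I) + 16 - 10*I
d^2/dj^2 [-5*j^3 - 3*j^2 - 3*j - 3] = -30*j - 6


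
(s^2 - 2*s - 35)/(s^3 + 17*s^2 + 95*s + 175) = (s - 7)/(s^2 + 12*s + 35)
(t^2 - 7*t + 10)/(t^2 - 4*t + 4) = (t - 5)/(t - 2)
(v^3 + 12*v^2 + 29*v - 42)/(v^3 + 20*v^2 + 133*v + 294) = (v - 1)/(v + 7)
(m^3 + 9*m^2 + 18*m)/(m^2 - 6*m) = (m^2 + 9*m + 18)/(m - 6)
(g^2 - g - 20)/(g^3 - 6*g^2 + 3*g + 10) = (g + 4)/(g^2 - g - 2)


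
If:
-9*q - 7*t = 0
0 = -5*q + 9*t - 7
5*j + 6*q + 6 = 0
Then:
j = -201/290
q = -49/116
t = 63/116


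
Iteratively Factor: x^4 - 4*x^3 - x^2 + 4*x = (x)*(x^3 - 4*x^2 - x + 4) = x*(x - 1)*(x^2 - 3*x - 4) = x*(x - 4)*(x - 1)*(x + 1)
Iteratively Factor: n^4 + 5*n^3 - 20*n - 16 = (n - 2)*(n^3 + 7*n^2 + 14*n + 8) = (n - 2)*(n + 2)*(n^2 + 5*n + 4) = (n - 2)*(n + 2)*(n + 4)*(n + 1)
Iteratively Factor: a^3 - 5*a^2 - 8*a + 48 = (a + 3)*(a^2 - 8*a + 16) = (a - 4)*(a + 3)*(a - 4)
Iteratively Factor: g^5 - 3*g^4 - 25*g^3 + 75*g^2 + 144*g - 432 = (g - 3)*(g^4 - 25*g^2 + 144) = (g - 4)*(g - 3)*(g^3 + 4*g^2 - 9*g - 36) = (g - 4)*(g - 3)*(g + 4)*(g^2 - 9) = (g - 4)*(g - 3)*(g + 3)*(g + 4)*(g - 3)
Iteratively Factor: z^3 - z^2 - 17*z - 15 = (z + 3)*(z^2 - 4*z - 5) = (z + 1)*(z + 3)*(z - 5)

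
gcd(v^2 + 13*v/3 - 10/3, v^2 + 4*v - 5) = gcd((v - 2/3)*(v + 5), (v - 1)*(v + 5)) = v + 5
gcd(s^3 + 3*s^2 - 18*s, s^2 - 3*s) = s^2 - 3*s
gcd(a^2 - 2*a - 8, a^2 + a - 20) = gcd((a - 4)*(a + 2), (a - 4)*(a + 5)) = a - 4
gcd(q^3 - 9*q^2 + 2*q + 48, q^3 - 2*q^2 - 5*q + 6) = q^2 - q - 6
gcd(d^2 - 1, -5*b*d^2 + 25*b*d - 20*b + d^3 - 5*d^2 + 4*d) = d - 1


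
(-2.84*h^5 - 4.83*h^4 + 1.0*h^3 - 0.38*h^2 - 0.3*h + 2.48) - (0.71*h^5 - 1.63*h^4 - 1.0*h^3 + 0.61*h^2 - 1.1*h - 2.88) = -3.55*h^5 - 3.2*h^4 + 2.0*h^3 - 0.99*h^2 + 0.8*h + 5.36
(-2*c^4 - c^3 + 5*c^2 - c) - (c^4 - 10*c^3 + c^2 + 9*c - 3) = -3*c^4 + 9*c^3 + 4*c^2 - 10*c + 3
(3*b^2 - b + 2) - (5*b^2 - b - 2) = 4 - 2*b^2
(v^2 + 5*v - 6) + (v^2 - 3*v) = 2*v^2 + 2*v - 6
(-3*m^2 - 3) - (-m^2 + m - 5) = -2*m^2 - m + 2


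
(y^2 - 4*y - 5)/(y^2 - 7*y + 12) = (y^2 - 4*y - 5)/(y^2 - 7*y + 12)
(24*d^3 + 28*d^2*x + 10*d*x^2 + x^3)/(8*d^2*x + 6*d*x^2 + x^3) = (12*d^2 + 8*d*x + x^2)/(x*(4*d + x))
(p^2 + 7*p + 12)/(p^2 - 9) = (p + 4)/(p - 3)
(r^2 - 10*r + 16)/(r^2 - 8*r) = (r - 2)/r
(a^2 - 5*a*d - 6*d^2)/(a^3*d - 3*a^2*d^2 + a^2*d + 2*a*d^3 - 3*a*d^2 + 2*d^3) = (a^2 - 5*a*d - 6*d^2)/(d*(a^3 - 3*a^2*d + a^2 + 2*a*d^2 - 3*a*d + 2*d^2))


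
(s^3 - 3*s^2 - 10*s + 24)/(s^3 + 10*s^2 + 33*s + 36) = (s^2 - 6*s + 8)/(s^2 + 7*s + 12)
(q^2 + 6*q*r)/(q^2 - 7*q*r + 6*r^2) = q*(q + 6*r)/(q^2 - 7*q*r + 6*r^2)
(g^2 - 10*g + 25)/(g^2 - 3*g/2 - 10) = 2*(-g^2 + 10*g - 25)/(-2*g^2 + 3*g + 20)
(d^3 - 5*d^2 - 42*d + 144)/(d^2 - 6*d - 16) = (d^2 + 3*d - 18)/(d + 2)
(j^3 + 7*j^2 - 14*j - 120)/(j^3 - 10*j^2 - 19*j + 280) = (j^2 + 2*j - 24)/(j^2 - 15*j + 56)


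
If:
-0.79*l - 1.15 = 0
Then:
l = -1.46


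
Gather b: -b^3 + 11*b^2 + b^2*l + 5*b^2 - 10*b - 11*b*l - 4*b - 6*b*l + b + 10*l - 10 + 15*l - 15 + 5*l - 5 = -b^3 + b^2*(l + 16) + b*(-17*l - 13) + 30*l - 30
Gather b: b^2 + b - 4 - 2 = b^2 + b - 6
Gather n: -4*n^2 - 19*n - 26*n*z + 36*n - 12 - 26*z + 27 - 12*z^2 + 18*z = -4*n^2 + n*(17 - 26*z) - 12*z^2 - 8*z + 15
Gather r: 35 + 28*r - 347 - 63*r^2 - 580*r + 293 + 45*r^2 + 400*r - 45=-18*r^2 - 152*r - 64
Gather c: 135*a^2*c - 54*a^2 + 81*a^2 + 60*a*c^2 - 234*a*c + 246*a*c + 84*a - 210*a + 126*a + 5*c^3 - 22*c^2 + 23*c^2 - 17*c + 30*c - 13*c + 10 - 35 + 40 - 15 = 27*a^2 + 5*c^3 + c^2*(60*a + 1) + c*(135*a^2 + 12*a)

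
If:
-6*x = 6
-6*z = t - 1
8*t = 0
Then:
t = 0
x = -1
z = 1/6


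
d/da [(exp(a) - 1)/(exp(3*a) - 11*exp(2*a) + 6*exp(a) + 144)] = ((1 - exp(a))*(3*exp(2*a) - 22*exp(a) + 6) + exp(3*a) - 11*exp(2*a) + 6*exp(a) + 144)*exp(a)/(exp(3*a) - 11*exp(2*a) + 6*exp(a) + 144)^2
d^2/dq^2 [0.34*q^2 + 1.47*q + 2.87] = 0.680000000000000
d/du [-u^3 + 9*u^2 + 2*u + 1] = -3*u^2 + 18*u + 2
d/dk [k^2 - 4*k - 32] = 2*k - 4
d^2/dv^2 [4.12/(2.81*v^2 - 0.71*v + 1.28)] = (-65.063864*v^2 + 16.439624*v + 4.12*(5.62*v - 0.71)*(11.24*v - 1.42) - 29.637632)/(2.81*v^2 - 0.71*v + 1.28)^3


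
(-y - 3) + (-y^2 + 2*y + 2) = -y^2 + y - 1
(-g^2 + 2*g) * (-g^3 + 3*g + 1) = g^5 - 2*g^4 - 3*g^3 + 5*g^2 + 2*g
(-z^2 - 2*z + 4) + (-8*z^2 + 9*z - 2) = -9*z^2 + 7*z + 2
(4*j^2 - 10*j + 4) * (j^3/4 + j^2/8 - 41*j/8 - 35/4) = j^5 - 2*j^4 - 83*j^3/4 + 67*j^2/4 + 67*j - 35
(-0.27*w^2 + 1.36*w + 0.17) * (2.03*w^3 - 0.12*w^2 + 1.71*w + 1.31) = -0.5481*w^5 + 2.7932*w^4 - 0.2798*w^3 + 1.9515*w^2 + 2.0723*w + 0.2227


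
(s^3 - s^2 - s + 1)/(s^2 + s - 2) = (s^2 - 1)/(s + 2)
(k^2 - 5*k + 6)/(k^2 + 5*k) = (k^2 - 5*k + 6)/(k*(k + 5))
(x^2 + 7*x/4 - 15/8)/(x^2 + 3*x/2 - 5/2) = (x - 3/4)/(x - 1)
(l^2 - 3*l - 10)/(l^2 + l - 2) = (l - 5)/(l - 1)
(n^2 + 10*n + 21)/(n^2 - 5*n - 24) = (n + 7)/(n - 8)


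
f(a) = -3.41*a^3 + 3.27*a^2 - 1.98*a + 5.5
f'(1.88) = -25.84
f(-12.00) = 6392.62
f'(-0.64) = -10.36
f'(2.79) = -63.36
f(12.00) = -5439.86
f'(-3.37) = -140.20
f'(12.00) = -1396.62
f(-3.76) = 240.44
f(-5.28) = 609.06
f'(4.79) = -205.37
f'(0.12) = -1.34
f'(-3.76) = -171.20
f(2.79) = -48.63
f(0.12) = 5.30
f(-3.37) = 179.82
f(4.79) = -303.72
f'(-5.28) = -321.71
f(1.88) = -9.32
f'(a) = -10.23*a^2 + 6.54*a - 1.98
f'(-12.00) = -1553.58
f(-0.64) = 9.00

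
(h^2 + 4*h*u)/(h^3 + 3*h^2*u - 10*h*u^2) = (h + 4*u)/(h^2 + 3*h*u - 10*u^2)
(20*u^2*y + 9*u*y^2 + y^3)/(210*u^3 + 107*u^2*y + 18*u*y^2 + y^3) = y*(4*u + y)/(42*u^2 + 13*u*y + y^2)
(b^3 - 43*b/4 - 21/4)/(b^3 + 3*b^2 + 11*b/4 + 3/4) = (2*b^2 - b - 21)/(2*b^2 + 5*b + 3)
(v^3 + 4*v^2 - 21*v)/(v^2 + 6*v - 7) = v*(v - 3)/(v - 1)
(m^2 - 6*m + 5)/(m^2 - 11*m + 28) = (m^2 - 6*m + 5)/(m^2 - 11*m + 28)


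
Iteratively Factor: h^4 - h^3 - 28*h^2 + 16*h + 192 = (h - 4)*(h^3 + 3*h^2 - 16*h - 48) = (h - 4)*(h + 4)*(h^2 - h - 12) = (h - 4)*(h + 3)*(h + 4)*(h - 4)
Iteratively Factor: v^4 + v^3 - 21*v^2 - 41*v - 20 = (v + 4)*(v^3 - 3*v^2 - 9*v - 5) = (v + 1)*(v + 4)*(v^2 - 4*v - 5) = (v - 5)*(v + 1)*(v + 4)*(v + 1)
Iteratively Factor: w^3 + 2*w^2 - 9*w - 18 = (w + 2)*(w^2 - 9) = (w + 2)*(w + 3)*(w - 3)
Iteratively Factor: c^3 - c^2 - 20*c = (c)*(c^2 - c - 20) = c*(c + 4)*(c - 5)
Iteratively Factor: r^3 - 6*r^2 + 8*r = (r - 4)*(r^2 - 2*r) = (r - 4)*(r - 2)*(r)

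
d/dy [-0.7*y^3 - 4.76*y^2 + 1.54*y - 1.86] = -2.1*y^2 - 9.52*y + 1.54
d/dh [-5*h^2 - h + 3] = -10*h - 1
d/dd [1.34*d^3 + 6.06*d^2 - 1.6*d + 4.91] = 4.02*d^2 + 12.12*d - 1.6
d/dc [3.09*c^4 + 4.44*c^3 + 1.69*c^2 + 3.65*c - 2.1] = 12.36*c^3 + 13.32*c^2 + 3.38*c + 3.65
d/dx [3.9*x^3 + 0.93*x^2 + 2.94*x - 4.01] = 11.7*x^2 + 1.86*x + 2.94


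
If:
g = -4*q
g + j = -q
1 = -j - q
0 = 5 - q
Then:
No Solution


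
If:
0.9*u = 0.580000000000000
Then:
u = 0.64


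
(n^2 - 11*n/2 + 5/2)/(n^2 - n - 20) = (n - 1/2)/(n + 4)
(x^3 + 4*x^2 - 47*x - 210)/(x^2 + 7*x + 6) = (x^2 - 2*x - 35)/(x + 1)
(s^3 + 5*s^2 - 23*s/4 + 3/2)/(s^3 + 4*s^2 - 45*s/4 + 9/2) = (2*s - 1)/(2*s - 3)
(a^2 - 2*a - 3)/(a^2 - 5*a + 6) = (a + 1)/(a - 2)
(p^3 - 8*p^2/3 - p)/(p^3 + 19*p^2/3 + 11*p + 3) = p*(p - 3)/(p^2 + 6*p + 9)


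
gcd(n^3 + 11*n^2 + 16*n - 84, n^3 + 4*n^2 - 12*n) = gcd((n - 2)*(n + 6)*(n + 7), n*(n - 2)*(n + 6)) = n^2 + 4*n - 12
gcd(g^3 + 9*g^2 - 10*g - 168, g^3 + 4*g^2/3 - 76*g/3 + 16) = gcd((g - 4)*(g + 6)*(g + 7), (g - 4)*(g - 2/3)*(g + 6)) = g^2 + 2*g - 24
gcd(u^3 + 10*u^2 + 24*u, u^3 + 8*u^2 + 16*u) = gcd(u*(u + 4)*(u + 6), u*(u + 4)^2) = u^2 + 4*u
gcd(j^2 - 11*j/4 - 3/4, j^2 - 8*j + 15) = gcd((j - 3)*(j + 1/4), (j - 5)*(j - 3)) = j - 3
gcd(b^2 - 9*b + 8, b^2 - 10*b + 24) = 1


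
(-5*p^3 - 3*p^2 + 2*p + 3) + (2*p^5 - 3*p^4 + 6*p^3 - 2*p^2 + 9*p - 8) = 2*p^5 - 3*p^4 + p^3 - 5*p^2 + 11*p - 5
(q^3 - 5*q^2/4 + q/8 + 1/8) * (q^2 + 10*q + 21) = q^5 + 35*q^4/4 + 69*q^3/8 - 199*q^2/8 + 31*q/8 + 21/8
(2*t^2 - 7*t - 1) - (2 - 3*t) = 2*t^2 - 4*t - 3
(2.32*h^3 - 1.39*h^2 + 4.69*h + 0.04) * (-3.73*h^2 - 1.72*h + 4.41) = -8.6536*h^5 + 1.1943*h^4 - 4.8717*h^3 - 14.3459*h^2 + 20.6141*h + 0.1764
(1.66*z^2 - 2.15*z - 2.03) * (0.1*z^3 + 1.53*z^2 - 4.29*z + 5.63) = 0.166*z^5 + 2.3248*z^4 - 10.6139*z^3 + 15.4634*z^2 - 3.3958*z - 11.4289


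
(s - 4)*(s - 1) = s^2 - 5*s + 4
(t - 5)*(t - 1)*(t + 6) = t^3 - 31*t + 30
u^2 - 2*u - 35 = (u - 7)*(u + 5)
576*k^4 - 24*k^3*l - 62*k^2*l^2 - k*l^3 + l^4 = (-8*k + l)*(-3*k + l)*(4*k + l)*(6*k + l)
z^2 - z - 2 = (z - 2)*(z + 1)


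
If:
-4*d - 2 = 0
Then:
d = -1/2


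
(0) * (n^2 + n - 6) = 0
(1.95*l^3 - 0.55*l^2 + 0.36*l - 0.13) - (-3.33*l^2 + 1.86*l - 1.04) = 1.95*l^3 + 2.78*l^2 - 1.5*l + 0.91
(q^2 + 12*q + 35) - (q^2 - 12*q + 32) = 24*q + 3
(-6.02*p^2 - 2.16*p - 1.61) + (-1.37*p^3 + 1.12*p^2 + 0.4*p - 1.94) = -1.37*p^3 - 4.9*p^2 - 1.76*p - 3.55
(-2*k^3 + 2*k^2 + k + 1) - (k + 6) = -2*k^3 + 2*k^2 - 5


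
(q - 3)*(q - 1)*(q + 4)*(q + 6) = q^4 + 6*q^3 - 13*q^2 - 66*q + 72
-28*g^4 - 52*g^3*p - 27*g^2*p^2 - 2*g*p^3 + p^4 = (-7*g + p)*(g + p)*(2*g + p)^2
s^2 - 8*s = s*(s - 8)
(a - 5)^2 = a^2 - 10*a + 25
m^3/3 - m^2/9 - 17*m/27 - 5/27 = (m/3 + 1/3)*(m - 5/3)*(m + 1/3)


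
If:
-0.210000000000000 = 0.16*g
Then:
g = -1.31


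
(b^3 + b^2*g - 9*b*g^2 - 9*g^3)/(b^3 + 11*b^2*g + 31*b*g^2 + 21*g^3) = (b - 3*g)/(b + 7*g)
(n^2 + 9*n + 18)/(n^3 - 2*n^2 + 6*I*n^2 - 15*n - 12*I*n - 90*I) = (n + 6)/(n^2 + n*(-5 + 6*I) - 30*I)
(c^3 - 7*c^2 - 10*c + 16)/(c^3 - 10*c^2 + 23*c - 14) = (c^2 - 6*c - 16)/(c^2 - 9*c + 14)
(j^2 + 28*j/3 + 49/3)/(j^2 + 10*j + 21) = (j + 7/3)/(j + 3)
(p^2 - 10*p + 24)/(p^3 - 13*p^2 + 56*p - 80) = (p - 6)/(p^2 - 9*p + 20)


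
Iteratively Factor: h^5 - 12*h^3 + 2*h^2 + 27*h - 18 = (h + 3)*(h^4 - 3*h^3 - 3*h^2 + 11*h - 6) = (h - 3)*(h + 3)*(h^3 - 3*h + 2) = (h - 3)*(h - 1)*(h + 3)*(h^2 + h - 2) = (h - 3)*(h - 1)*(h + 2)*(h + 3)*(h - 1)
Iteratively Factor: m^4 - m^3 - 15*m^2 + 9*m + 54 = (m + 2)*(m^3 - 3*m^2 - 9*m + 27) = (m - 3)*(m + 2)*(m^2 - 9) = (m - 3)*(m + 2)*(m + 3)*(m - 3)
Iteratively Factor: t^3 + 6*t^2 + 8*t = (t + 2)*(t^2 + 4*t) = (t + 2)*(t + 4)*(t)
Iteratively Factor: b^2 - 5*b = (b)*(b - 5)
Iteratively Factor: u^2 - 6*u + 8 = (u - 4)*(u - 2)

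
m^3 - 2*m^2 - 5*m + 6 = (m - 3)*(m - 1)*(m + 2)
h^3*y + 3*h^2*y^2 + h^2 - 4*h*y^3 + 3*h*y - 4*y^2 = (h - y)*(h + 4*y)*(h*y + 1)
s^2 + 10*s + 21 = (s + 3)*(s + 7)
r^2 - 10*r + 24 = (r - 6)*(r - 4)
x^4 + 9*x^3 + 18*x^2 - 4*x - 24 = (x - 1)*(x + 2)^2*(x + 6)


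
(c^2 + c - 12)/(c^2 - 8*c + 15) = (c + 4)/(c - 5)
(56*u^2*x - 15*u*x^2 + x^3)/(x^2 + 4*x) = (56*u^2 - 15*u*x + x^2)/(x + 4)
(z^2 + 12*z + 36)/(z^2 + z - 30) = (z + 6)/(z - 5)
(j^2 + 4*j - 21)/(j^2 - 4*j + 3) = (j + 7)/(j - 1)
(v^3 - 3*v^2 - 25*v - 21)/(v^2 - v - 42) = (v^2 + 4*v + 3)/(v + 6)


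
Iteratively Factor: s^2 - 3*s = (s - 3)*(s)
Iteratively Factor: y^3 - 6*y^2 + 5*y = (y)*(y^2 - 6*y + 5) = y*(y - 5)*(y - 1)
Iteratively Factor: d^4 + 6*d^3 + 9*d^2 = (d)*(d^3 + 6*d^2 + 9*d) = d*(d + 3)*(d^2 + 3*d) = d^2*(d + 3)*(d + 3)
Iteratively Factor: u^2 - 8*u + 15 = (u - 5)*(u - 3)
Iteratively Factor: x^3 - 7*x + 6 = (x - 2)*(x^2 + 2*x - 3) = (x - 2)*(x + 3)*(x - 1)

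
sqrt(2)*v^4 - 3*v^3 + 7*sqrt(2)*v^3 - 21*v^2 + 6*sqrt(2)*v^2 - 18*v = v*(v + 6)*(v - 3*sqrt(2)/2)*(sqrt(2)*v + sqrt(2))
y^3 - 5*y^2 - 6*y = y*(y - 6)*(y + 1)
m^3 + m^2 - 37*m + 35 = (m - 5)*(m - 1)*(m + 7)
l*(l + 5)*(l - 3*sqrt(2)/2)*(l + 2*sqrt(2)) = l^4 + sqrt(2)*l^3/2 + 5*l^3 - 6*l^2 + 5*sqrt(2)*l^2/2 - 30*l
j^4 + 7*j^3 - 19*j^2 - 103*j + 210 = (j - 3)*(j - 2)*(j + 5)*(j + 7)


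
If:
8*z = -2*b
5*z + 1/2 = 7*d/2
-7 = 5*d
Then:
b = 108/25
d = -7/5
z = -27/25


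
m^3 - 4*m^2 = m^2*(m - 4)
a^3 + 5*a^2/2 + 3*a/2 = a*(a + 1)*(a + 3/2)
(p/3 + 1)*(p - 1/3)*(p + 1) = p^3/3 + 11*p^2/9 + 5*p/9 - 1/3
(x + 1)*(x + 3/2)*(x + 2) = x^3 + 9*x^2/2 + 13*x/2 + 3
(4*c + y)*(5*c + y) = 20*c^2 + 9*c*y + y^2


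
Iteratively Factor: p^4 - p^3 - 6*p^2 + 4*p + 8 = (p - 2)*(p^3 + p^2 - 4*p - 4) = (p - 2)^2*(p^2 + 3*p + 2) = (p - 2)^2*(p + 2)*(p + 1)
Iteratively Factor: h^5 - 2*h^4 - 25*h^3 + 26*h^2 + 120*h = (h - 3)*(h^4 + h^3 - 22*h^2 - 40*h) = (h - 3)*(h + 2)*(h^3 - h^2 - 20*h) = (h - 5)*(h - 3)*(h + 2)*(h^2 + 4*h) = (h - 5)*(h - 3)*(h + 2)*(h + 4)*(h)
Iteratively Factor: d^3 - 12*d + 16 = (d - 2)*(d^2 + 2*d - 8) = (d - 2)*(d + 4)*(d - 2)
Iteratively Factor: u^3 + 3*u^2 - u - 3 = (u - 1)*(u^2 + 4*u + 3) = (u - 1)*(u + 1)*(u + 3)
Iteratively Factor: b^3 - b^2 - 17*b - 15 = (b + 3)*(b^2 - 4*b - 5) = (b + 1)*(b + 3)*(b - 5)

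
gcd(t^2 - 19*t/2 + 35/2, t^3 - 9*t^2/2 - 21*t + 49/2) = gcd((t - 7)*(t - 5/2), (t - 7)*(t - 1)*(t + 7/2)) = t - 7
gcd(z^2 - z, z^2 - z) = z^2 - z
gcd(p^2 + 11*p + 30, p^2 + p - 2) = 1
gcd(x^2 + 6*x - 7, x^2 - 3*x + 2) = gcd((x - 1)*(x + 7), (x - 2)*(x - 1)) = x - 1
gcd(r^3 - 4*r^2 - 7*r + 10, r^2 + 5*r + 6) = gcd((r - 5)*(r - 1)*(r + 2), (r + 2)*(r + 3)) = r + 2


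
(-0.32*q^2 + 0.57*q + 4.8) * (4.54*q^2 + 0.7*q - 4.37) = -1.4528*q^4 + 2.3638*q^3 + 23.5894*q^2 + 0.8691*q - 20.976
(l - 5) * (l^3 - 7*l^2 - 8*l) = l^4 - 12*l^3 + 27*l^2 + 40*l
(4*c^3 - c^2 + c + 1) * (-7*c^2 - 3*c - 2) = -28*c^5 - 5*c^4 - 12*c^3 - 8*c^2 - 5*c - 2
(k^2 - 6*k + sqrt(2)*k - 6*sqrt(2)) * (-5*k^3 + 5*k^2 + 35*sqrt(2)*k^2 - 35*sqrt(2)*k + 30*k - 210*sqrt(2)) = -5*k^5 + 35*k^4 + 30*sqrt(2)*k^4 - 210*sqrt(2)*k^3 + 70*k^3 - 670*k^2 + 1080*sqrt(2)*k + 2520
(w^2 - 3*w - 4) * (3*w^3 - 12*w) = 3*w^5 - 9*w^4 - 24*w^3 + 36*w^2 + 48*w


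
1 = 1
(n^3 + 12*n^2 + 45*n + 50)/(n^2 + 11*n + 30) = (n^2 + 7*n + 10)/(n + 6)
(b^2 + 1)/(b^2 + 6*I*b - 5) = (b - I)/(b + 5*I)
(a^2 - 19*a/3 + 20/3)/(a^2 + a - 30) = (a - 4/3)/(a + 6)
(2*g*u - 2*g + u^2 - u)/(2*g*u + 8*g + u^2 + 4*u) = (u - 1)/(u + 4)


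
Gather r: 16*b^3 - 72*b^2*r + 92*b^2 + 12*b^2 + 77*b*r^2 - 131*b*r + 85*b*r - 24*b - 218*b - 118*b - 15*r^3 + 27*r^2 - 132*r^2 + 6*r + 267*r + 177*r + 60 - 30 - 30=16*b^3 + 104*b^2 - 360*b - 15*r^3 + r^2*(77*b - 105) + r*(-72*b^2 - 46*b + 450)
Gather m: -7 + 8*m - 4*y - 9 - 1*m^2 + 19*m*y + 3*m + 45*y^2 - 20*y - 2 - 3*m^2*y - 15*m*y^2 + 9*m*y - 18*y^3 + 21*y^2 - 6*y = m^2*(-3*y - 1) + m*(-15*y^2 + 28*y + 11) - 18*y^3 + 66*y^2 - 30*y - 18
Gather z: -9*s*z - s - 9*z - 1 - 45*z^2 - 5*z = -s - 45*z^2 + z*(-9*s - 14) - 1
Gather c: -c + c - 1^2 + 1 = 0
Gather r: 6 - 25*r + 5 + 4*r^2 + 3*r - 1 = 4*r^2 - 22*r + 10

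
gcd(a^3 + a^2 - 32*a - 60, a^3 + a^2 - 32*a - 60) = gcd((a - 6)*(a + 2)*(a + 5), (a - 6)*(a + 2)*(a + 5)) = a^3 + a^2 - 32*a - 60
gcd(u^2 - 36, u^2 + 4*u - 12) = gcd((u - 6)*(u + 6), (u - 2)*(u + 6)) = u + 6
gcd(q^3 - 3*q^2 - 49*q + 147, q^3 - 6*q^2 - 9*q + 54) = q - 3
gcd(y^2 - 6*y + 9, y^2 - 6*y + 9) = y^2 - 6*y + 9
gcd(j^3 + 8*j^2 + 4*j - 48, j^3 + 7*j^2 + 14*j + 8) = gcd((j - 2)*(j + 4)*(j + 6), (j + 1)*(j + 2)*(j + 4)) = j + 4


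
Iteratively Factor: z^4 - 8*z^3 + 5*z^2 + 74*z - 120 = (z + 3)*(z^3 - 11*z^2 + 38*z - 40) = (z - 2)*(z + 3)*(z^2 - 9*z + 20) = (z - 5)*(z - 2)*(z + 3)*(z - 4)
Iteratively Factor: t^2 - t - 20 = (t + 4)*(t - 5)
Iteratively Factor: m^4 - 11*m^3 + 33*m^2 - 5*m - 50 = (m + 1)*(m^3 - 12*m^2 + 45*m - 50) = (m - 5)*(m + 1)*(m^2 - 7*m + 10) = (m - 5)^2*(m + 1)*(m - 2)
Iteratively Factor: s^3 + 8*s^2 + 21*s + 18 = (s + 3)*(s^2 + 5*s + 6) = (s + 2)*(s + 3)*(s + 3)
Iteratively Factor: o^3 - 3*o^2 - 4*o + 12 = (o - 3)*(o^2 - 4) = (o - 3)*(o - 2)*(o + 2)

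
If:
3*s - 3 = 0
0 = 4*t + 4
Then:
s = 1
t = -1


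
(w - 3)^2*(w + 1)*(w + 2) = w^4 - 3*w^3 - 7*w^2 + 15*w + 18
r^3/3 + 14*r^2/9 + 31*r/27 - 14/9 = (r/3 + 1)*(r - 2/3)*(r + 7/3)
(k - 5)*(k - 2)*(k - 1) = k^3 - 8*k^2 + 17*k - 10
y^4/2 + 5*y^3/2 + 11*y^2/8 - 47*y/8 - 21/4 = (y/2 + 1/2)*(y - 3/2)*(y + 2)*(y + 7/2)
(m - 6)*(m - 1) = m^2 - 7*m + 6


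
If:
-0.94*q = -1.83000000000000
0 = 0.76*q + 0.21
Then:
No Solution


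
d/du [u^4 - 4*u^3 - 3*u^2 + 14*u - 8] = 4*u^3 - 12*u^2 - 6*u + 14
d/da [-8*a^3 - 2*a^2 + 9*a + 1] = -24*a^2 - 4*a + 9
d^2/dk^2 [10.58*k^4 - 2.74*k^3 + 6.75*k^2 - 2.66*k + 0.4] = 126.96*k^2 - 16.44*k + 13.5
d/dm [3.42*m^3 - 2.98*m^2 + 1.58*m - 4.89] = 10.26*m^2 - 5.96*m + 1.58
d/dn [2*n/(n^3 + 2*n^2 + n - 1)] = 2*(n^3 + 2*n^2 - n*(3*n^2 + 4*n + 1) + n - 1)/(n^3 + 2*n^2 + n - 1)^2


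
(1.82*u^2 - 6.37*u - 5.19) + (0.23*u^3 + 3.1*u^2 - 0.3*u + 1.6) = 0.23*u^3 + 4.92*u^2 - 6.67*u - 3.59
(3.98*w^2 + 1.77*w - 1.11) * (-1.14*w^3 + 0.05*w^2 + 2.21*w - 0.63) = -4.5372*w^5 - 1.8188*w^4 + 10.1497*w^3 + 1.3488*w^2 - 3.5682*w + 0.6993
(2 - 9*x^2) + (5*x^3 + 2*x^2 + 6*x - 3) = 5*x^3 - 7*x^2 + 6*x - 1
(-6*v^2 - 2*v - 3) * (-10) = 60*v^2 + 20*v + 30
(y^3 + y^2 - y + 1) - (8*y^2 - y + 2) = y^3 - 7*y^2 - 1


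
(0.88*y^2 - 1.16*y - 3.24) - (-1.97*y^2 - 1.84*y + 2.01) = 2.85*y^2 + 0.68*y - 5.25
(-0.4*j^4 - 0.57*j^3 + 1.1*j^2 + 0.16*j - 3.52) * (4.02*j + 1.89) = -1.608*j^5 - 3.0474*j^4 + 3.3447*j^3 + 2.7222*j^2 - 13.848*j - 6.6528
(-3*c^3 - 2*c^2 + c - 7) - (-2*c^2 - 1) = -3*c^3 + c - 6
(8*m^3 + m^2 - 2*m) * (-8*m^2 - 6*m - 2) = -64*m^5 - 56*m^4 - 6*m^3 + 10*m^2 + 4*m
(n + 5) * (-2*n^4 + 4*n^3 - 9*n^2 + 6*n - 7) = -2*n^5 - 6*n^4 + 11*n^3 - 39*n^2 + 23*n - 35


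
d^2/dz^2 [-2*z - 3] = 0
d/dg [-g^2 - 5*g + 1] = -2*g - 5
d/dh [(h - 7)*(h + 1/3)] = 2*h - 20/3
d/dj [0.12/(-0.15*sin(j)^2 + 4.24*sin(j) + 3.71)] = (0.036*sin(j) - 0.5088)*cos(j)/(-0.15*sin(j)^2 + 4.24*sin(j) + 3.71)^2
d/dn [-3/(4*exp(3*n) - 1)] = 36*exp(3*n)/(4*exp(3*n) - 1)^2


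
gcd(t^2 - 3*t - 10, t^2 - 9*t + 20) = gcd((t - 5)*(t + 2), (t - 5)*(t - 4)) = t - 5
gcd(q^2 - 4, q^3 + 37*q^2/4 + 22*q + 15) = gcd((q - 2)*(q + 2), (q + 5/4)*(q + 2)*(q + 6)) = q + 2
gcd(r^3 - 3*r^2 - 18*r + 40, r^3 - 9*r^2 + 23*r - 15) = r - 5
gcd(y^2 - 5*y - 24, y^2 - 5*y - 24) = y^2 - 5*y - 24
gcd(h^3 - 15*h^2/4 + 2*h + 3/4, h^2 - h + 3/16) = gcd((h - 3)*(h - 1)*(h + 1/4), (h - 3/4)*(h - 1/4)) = 1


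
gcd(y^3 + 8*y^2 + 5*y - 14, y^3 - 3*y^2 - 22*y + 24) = y - 1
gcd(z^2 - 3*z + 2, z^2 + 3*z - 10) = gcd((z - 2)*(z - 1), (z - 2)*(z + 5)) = z - 2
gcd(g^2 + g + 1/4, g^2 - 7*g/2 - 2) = g + 1/2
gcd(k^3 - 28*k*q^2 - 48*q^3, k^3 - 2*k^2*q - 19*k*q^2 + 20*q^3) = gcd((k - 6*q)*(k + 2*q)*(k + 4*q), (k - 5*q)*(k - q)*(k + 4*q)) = k + 4*q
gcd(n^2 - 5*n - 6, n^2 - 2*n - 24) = n - 6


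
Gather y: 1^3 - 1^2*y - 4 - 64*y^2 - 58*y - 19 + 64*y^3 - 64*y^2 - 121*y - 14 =64*y^3 - 128*y^2 - 180*y - 36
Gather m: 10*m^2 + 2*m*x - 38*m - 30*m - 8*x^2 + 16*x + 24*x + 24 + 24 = 10*m^2 + m*(2*x - 68) - 8*x^2 + 40*x + 48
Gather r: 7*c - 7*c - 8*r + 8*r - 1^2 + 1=0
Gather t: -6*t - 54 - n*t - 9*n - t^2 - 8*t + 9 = -9*n - t^2 + t*(-n - 14) - 45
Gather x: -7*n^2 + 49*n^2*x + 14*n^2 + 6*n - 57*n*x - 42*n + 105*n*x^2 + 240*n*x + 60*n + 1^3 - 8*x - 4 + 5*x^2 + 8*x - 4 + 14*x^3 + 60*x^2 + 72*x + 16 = 7*n^2 + 24*n + 14*x^3 + x^2*(105*n + 65) + x*(49*n^2 + 183*n + 72) + 9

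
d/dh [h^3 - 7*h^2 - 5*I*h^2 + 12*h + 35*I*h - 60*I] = 3*h^2 - 14*h - 10*I*h + 12 + 35*I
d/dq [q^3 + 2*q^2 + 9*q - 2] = 3*q^2 + 4*q + 9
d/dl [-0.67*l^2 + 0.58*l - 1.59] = 0.58 - 1.34*l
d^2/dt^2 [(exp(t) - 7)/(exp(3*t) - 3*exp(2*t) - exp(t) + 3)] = 4*(exp(6*t) - 18*exp(5*t) + 61*exp(4*t) - 70*exp(3*t) + 45*exp(2*t) - 64*exp(t) - 3)*exp(t)/(exp(9*t) - 9*exp(8*t) + 24*exp(7*t) - 78*exp(5*t) + 54*exp(4*t) + 80*exp(3*t) - 72*exp(2*t) - 27*exp(t) + 27)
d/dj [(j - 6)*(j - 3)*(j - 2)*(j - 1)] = 4*j^3 - 36*j^2 + 94*j - 72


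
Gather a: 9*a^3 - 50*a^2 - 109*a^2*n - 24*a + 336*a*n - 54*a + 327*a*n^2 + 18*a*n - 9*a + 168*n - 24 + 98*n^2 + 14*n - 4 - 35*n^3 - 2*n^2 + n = 9*a^3 + a^2*(-109*n - 50) + a*(327*n^2 + 354*n - 87) - 35*n^3 + 96*n^2 + 183*n - 28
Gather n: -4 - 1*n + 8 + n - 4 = 0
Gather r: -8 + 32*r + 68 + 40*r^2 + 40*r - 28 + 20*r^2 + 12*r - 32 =60*r^2 + 84*r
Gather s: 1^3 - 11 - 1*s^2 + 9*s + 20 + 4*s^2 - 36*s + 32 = 3*s^2 - 27*s + 42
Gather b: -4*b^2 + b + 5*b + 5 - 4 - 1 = -4*b^2 + 6*b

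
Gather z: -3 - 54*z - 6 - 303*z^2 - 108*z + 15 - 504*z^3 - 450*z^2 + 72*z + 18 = -504*z^3 - 753*z^2 - 90*z + 24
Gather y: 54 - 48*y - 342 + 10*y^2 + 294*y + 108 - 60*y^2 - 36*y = -50*y^2 + 210*y - 180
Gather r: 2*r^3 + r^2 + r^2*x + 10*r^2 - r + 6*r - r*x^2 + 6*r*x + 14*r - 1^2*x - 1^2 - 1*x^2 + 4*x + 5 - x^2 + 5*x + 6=2*r^3 + r^2*(x + 11) + r*(-x^2 + 6*x + 19) - 2*x^2 + 8*x + 10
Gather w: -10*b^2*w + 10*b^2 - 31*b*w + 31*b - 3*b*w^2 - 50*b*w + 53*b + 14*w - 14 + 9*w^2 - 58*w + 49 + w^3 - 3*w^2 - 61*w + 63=10*b^2 + 84*b + w^3 + w^2*(6 - 3*b) + w*(-10*b^2 - 81*b - 105) + 98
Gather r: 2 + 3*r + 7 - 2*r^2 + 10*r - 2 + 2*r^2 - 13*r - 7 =0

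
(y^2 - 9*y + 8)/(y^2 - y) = (y - 8)/y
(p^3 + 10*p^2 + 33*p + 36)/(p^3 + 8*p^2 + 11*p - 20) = (p^2 + 6*p + 9)/(p^2 + 4*p - 5)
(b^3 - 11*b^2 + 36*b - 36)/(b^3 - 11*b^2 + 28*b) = (b^3 - 11*b^2 + 36*b - 36)/(b*(b^2 - 11*b + 28))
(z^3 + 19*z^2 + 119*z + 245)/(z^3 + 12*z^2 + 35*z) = (z + 7)/z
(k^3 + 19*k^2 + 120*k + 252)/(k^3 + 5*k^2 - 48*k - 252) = (k + 7)/(k - 7)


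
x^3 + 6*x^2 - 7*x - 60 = (x - 3)*(x + 4)*(x + 5)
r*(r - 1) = r^2 - r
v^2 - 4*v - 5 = (v - 5)*(v + 1)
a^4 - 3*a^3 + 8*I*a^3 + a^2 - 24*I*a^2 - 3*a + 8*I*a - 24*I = (a - 3)*(a - I)*(a + I)*(a + 8*I)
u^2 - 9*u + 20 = (u - 5)*(u - 4)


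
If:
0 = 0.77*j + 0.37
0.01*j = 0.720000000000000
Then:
No Solution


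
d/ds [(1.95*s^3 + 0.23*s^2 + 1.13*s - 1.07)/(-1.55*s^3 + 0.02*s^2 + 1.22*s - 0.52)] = (1.77635683940025e-15*s^5 + 0.3955*s^4 + 8.261*s^3 - 7.7595*s^2 - 0.1964*s + 0.7178)/(2.4025*s^6 - 0.062*s^5 - 3.7816*s^4 + 1.6608*s^3 + 1.4676*s^2 - 1.2688*s + 0.2704)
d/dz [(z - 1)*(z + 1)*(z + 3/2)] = 3*z^2 + 3*z - 1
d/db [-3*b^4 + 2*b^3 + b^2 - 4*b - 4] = -12*b^3 + 6*b^2 + 2*b - 4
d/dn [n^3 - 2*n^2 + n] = 3*n^2 - 4*n + 1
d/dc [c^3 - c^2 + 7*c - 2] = 3*c^2 - 2*c + 7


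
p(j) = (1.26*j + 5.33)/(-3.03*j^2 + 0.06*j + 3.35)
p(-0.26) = 1.60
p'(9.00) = 0.01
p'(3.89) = 0.10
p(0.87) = 5.80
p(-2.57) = -0.12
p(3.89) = -0.24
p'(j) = (1.26*j + 5.33)*(6.06*j - 0.06)/(-3.03*j^2 + 0.06*j + 3.35)^2 + 1.26/(-3.03*j^2 + 0.06*j + 3.35)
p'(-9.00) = 0.00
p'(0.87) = 28.38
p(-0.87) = 4.22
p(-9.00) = 0.02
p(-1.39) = -1.38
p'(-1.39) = -5.02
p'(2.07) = 0.96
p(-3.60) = -0.02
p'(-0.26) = -0.43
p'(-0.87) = -21.12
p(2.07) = -0.83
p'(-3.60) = -0.05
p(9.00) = -0.07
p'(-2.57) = -0.19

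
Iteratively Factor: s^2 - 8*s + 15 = (s - 5)*(s - 3)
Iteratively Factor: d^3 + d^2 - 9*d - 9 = (d + 1)*(d^2 - 9) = (d + 1)*(d + 3)*(d - 3)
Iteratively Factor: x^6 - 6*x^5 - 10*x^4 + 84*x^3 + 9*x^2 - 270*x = (x - 3)*(x^5 - 3*x^4 - 19*x^3 + 27*x^2 + 90*x) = (x - 3)*(x + 2)*(x^4 - 5*x^3 - 9*x^2 + 45*x) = (x - 3)*(x + 2)*(x + 3)*(x^3 - 8*x^2 + 15*x) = (x - 3)^2*(x + 2)*(x + 3)*(x^2 - 5*x) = x*(x - 3)^2*(x + 2)*(x + 3)*(x - 5)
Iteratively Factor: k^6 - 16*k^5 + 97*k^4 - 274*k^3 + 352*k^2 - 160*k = (k - 1)*(k^5 - 15*k^4 + 82*k^3 - 192*k^2 + 160*k) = (k - 4)*(k - 1)*(k^4 - 11*k^3 + 38*k^2 - 40*k) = k*(k - 4)*(k - 1)*(k^3 - 11*k^2 + 38*k - 40) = k*(k - 5)*(k - 4)*(k - 1)*(k^2 - 6*k + 8) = k*(k - 5)*(k - 4)^2*(k - 1)*(k - 2)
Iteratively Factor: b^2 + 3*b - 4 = (b + 4)*(b - 1)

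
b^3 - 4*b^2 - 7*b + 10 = (b - 5)*(b - 1)*(b + 2)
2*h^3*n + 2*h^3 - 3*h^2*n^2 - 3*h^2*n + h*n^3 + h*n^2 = (-2*h + n)*(-h + n)*(h*n + h)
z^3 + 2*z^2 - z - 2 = (z - 1)*(z + 1)*(z + 2)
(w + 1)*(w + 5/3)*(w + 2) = w^3 + 14*w^2/3 + 7*w + 10/3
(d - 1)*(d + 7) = d^2 + 6*d - 7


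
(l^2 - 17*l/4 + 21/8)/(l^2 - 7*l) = (8*l^2 - 34*l + 21)/(8*l*(l - 7))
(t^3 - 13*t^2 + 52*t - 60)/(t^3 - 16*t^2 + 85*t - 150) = (t - 2)/(t - 5)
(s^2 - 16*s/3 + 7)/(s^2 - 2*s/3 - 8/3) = (-3*s^2 + 16*s - 21)/(-3*s^2 + 2*s + 8)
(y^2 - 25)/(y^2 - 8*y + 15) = (y + 5)/(y - 3)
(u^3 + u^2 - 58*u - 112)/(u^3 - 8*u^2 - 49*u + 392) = (u + 2)/(u - 7)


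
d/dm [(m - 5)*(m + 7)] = 2*m + 2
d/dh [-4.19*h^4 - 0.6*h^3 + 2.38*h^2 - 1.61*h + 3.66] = -16.76*h^3 - 1.8*h^2 + 4.76*h - 1.61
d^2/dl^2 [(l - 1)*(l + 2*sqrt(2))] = 2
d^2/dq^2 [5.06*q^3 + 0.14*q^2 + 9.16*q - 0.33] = 30.36*q + 0.28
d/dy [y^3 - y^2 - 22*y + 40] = 3*y^2 - 2*y - 22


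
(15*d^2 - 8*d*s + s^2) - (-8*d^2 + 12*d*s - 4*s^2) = 23*d^2 - 20*d*s + 5*s^2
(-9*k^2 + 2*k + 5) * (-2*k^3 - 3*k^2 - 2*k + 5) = 18*k^5 + 23*k^4 + 2*k^3 - 64*k^2 + 25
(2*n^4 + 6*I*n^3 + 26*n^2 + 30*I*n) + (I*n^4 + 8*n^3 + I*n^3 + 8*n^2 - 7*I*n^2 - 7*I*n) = 2*n^4 + I*n^4 + 8*n^3 + 7*I*n^3 + 34*n^2 - 7*I*n^2 + 23*I*n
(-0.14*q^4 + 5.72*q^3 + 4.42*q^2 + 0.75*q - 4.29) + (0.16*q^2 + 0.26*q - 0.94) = -0.14*q^4 + 5.72*q^3 + 4.58*q^2 + 1.01*q - 5.23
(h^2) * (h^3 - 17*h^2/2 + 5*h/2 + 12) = h^5 - 17*h^4/2 + 5*h^3/2 + 12*h^2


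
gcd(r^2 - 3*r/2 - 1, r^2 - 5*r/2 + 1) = r - 2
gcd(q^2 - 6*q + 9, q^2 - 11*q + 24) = q - 3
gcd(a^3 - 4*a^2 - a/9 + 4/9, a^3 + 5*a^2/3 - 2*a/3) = a - 1/3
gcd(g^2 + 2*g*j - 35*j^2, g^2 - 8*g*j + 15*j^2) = g - 5*j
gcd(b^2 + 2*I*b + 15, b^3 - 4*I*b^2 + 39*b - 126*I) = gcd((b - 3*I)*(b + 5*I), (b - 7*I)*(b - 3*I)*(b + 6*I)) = b - 3*I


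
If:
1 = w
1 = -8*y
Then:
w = 1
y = -1/8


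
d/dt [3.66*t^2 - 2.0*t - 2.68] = 7.32*t - 2.0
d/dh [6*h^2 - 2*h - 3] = 12*h - 2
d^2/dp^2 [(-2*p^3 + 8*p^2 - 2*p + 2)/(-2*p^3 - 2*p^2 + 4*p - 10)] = 2*(-5*p^6 + 9*p^5 - 57*p^4 + 126*p^3 + 3*p^2 + 81*p - 89)/(p^9 + 3*p^8 - 3*p^7 + 4*p^6 + 36*p^5 - 33*p^4 + 7*p^3 + 135*p^2 - 150*p + 125)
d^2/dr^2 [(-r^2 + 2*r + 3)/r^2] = 2*(2*r + 9)/r^4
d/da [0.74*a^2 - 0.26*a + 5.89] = 1.48*a - 0.26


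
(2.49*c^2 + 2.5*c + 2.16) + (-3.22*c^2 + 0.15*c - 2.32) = -0.73*c^2 + 2.65*c - 0.16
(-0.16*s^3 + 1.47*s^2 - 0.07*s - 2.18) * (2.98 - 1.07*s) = 0.1712*s^4 - 2.0497*s^3 + 4.4555*s^2 + 2.124*s - 6.4964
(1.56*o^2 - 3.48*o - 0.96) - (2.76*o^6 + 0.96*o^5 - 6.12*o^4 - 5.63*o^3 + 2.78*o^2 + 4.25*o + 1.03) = -2.76*o^6 - 0.96*o^5 + 6.12*o^4 + 5.63*o^3 - 1.22*o^2 - 7.73*o - 1.99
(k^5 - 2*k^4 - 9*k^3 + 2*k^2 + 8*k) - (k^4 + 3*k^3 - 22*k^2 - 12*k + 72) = k^5 - 3*k^4 - 12*k^3 + 24*k^2 + 20*k - 72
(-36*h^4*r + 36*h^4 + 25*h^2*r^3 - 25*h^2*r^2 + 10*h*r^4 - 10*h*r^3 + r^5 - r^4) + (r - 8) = -36*h^4*r + 36*h^4 + 25*h^2*r^3 - 25*h^2*r^2 + 10*h*r^4 - 10*h*r^3 + r^5 - r^4 + r - 8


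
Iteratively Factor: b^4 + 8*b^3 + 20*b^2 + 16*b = (b)*(b^3 + 8*b^2 + 20*b + 16) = b*(b + 2)*(b^2 + 6*b + 8) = b*(b + 2)*(b + 4)*(b + 2)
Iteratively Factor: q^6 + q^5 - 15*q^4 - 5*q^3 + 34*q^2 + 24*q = (q + 1)*(q^5 - 15*q^3 + 10*q^2 + 24*q) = q*(q + 1)*(q^4 - 15*q^2 + 10*q + 24) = q*(q + 1)*(q + 4)*(q^3 - 4*q^2 + q + 6) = q*(q - 2)*(q + 1)*(q + 4)*(q^2 - 2*q - 3) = q*(q - 3)*(q - 2)*(q + 1)*(q + 4)*(q + 1)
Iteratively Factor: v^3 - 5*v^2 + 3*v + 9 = (v - 3)*(v^2 - 2*v - 3) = (v - 3)^2*(v + 1)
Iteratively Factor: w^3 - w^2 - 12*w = (w + 3)*(w^2 - 4*w) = w*(w + 3)*(w - 4)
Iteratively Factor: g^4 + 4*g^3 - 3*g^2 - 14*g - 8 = (g + 1)*(g^3 + 3*g^2 - 6*g - 8) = (g + 1)*(g + 4)*(g^2 - g - 2) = (g + 1)^2*(g + 4)*(g - 2)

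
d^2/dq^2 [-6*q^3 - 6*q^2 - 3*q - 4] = -36*q - 12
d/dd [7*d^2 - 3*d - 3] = 14*d - 3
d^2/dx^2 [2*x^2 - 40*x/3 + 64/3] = 4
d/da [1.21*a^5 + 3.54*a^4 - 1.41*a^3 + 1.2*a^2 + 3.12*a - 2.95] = 6.05*a^4 + 14.16*a^3 - 4.23*a^2 + 2.4*a + 3.12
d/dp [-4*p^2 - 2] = -8*p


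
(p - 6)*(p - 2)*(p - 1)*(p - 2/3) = p^4 - 29*p^3/3 + 26*p^2 - 76*p/3 + 8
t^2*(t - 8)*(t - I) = t^4 - 8*t^3 - I*t^3 + 8*I*t^2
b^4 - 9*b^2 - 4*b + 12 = (b - 3)*(b - 1)*(b + 2)^2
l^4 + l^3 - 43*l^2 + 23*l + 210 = (l - 5)*(l - 3)*(l + 2)*(l + 7)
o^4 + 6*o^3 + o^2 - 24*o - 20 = (o - 2)*(o + 1)*(o + 2)*(o + 5)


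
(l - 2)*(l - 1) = l^2 - 3*l + 2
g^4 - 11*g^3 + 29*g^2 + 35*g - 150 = (g - 5)^2*(g - 3)*(g + 2)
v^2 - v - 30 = (v - 6)*(v + 5)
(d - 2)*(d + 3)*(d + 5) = d^3 + 6*d^2 - d - 30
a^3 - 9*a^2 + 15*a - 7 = (a - 7)*(a - 1)^2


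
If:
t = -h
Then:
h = -t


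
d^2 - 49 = (d - 7)*(d + 7)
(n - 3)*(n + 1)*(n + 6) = n^3 + 4*n^2 - 15*n - 18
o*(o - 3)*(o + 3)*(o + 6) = o^4 + 6*o^3 - 9*o^2 - 54*o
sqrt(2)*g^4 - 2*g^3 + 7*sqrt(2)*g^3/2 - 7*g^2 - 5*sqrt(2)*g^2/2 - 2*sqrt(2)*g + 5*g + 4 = (g - 1)*(g + 4)*(g - sqrt(2))*(sqrt(2)*g + sqrt(2)/2)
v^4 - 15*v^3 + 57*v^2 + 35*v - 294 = (v - 7)^2*(v - 3)*(v + 2)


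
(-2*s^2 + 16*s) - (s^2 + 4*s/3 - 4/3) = -3*s^2 + 44*s/3 + 4/3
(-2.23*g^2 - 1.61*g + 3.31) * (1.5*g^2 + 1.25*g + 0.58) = -3.345*g^4 - 5.2025*g^3 + 1.6591*g^2 + 3.2037*g + 1.9198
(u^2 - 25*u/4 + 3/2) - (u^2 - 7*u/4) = 3/2 - 9*u/2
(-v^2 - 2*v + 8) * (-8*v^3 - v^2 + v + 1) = 8*v^5 + 17*v^4 - 63*v^3 - 11*v^2 + 6*v + 8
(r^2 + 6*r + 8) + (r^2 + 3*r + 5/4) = 2*r^2 + 9*r + 37/4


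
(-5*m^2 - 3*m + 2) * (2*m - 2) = -10*m^3 + 4*m^2 + 10*m - 4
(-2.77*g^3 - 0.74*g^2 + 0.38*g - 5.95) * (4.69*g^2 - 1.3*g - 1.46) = -12.9913*g^5 + 0.1304*g^4 + 6.7884*g^3 - 27.3191*g^2 + 7.1802*g + 8.687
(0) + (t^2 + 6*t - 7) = t^2 + 6*t - 7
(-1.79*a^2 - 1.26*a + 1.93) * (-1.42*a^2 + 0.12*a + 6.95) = 2.5418*a^4 + 1.5744*a^3 - 15.3323*a^2 - 8.5254*a + 13.4135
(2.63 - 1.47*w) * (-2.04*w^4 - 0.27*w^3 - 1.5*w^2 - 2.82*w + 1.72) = 2.9988*w^5 - 4.9683*w^4 + 1.4949*w^3 + 0.2004*w^2 - 9.945*w + 4.5236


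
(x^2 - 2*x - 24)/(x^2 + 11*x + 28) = (x - 6)/(x + 7)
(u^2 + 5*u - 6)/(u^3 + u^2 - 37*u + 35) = (u + 6)/(u^2 + 2*u - 35)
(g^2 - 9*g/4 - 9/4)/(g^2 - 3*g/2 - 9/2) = (4*g + 3)/(2*(2*g + 3))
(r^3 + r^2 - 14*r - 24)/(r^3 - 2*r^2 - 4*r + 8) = (r^2 - r - 12)/(r^2 - 4*r + 4)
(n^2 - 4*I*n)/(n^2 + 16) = n/(n + 4*I)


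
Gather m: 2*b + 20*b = 22*b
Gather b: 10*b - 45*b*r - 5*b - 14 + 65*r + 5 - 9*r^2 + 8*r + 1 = b*(5 - 45*r) - 9*r^2 + 73*r - 8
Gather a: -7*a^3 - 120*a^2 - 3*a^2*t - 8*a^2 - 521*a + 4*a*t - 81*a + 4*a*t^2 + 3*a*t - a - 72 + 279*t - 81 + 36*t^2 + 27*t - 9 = -7*a^3 + a^2*(-3*t - 128) + a*(4*t^2 + 7*t - 603) + 36*t^2 + 306*t - 162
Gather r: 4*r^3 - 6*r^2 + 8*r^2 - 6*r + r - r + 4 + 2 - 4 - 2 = 4*r^3 + 2*r^2 - 6*r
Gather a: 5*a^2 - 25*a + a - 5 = 5*a^2 - 24*a - 5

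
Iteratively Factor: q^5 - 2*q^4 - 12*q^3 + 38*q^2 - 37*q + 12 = (q + 4)*(q^4 - 6*q^3 + 12*q^2 - 10*q + 3) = (q - 1)*(q + 4)*(q^3 - 5*q^2 + 7*q - 3) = (q - 1)^2*(q + 4)*(q^2 - 4*q + 3) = (q - 3)*(q - 1)^2*(q + 4)*(q - 1)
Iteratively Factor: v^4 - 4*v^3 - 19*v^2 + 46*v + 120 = (v + 3)*(v^3 - 7*v^2 + 2*v + 40) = (v - 4)*(v + 3)*(v^2 - 3*v - 10) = (v - 5)*(v - 4)*(v + 3)*(v + 2)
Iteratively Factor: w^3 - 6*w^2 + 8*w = (w - 4)*(w^2 - 2*w) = w*(w - 4)*(w - 2)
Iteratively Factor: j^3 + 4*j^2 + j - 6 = (j - 1)*(j^2 + 5*j + 6) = (j - 1)*(j + 2)*(j + 3)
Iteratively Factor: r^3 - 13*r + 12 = (r - 1)*(r^2 + r - 12) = (r - 3)*(r - 1)*(r + 4)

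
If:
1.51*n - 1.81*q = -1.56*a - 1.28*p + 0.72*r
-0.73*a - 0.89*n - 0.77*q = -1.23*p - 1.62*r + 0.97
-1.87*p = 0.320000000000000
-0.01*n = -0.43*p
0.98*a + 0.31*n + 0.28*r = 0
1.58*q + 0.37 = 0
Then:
No Solution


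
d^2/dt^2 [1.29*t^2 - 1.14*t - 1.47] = 2.58000000000000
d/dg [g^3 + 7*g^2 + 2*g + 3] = 3*g^2 + 14*g + 2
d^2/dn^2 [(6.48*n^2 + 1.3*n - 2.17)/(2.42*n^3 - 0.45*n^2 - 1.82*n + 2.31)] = (75.898944*n^6 + 45.67992*n^5 + 10.2482160000001*n^4 - 467.969164*n^3 + 7.91737799999996*n^2 + 70.229124*n + 61.19953)/(14.172488*n^9 - 7.90614*n^8 - 30.505794*n^7 + 52.385607*n^6 + 7.848834*n^5 - 64.113399*n^4 + 44.062858*n^3 + 15.751197*n^2 - 29.135106*n + 12.326391)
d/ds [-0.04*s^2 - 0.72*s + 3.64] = -0.08*s - 0.72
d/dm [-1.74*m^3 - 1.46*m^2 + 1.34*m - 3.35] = -5.22*m^2 - 2.92*m + 1.34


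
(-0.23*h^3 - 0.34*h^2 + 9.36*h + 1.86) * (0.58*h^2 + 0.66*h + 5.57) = -0.1334*h^5 - 0.349*h^4 + 3.9233*h^3 + 5.3626*h^2 + 53.3628*h + 10.3602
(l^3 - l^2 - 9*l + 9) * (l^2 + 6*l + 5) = l^5 + 5*l^4 - 10*l^3 - 50*l^2 + 9*l + 45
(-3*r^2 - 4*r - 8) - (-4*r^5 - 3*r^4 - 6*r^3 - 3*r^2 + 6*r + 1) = 4*r^5 + 3*r^4 + 6*r^3 - 10*r - 9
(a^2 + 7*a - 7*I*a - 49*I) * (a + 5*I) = a^3 + 7*a^2 - 2*I*a^2 + 35*a - 14*I*a + 245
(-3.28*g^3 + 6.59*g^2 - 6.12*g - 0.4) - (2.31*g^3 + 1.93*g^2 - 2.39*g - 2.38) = -5.59*g^3 + 4.66*g^2 - 3.73*g + 1.98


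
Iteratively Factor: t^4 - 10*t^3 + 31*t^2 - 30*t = (t - 5)*(t^3 - 5*t^2 + 6*t) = (t - 5)*(t - 3)*(t^2 - 2*t) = (t - 5)*(t - 3)*(t - 2)*(t)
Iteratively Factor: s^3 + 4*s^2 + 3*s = (s + 1)*(s^2 + 3*s) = (s + 1)*(s + 3)*(s)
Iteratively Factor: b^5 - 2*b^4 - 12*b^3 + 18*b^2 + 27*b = (b + 1)*(b^4 - 3*b^3 - 9*b^2 + 27*b) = b*(b + 1)*(b^3 - 3*b^2 - 9*b + 27) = b*(b - 3)*(b + 1)*(b^2 - 9) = b*(b - 3)^2*(b + 1)*(b + 3)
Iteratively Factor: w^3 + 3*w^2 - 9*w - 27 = (w + 3)*(w^2 - 9) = (w - 3)*(w + 3)*(w + 3)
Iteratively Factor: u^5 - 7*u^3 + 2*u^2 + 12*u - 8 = (u - 1)*(u^4 + u^3 - 6*u^2 - 4*u + 8) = (u - 1)*(u + 2)*(u^3 - u^2 - 4*u + 4) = (u - 1)*(u + 2)^2*(u^2 - 3*u + 2) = (u - 2)*(u - 1)*(u + 2)^2*(u - 1)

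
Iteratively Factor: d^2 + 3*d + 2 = (d + 2)*(d + 1)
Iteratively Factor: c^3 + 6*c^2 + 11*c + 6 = (c + 3)*(c^2 + 3*c + 2) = (c + 2)*(c + 3)*(c + 1)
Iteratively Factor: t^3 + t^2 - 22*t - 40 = (t + 2)*(t^2 - t - 20) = (t - 5)*(t + 2)*(t + 4)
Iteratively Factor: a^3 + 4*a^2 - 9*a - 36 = (a + 4)*(a^2 - 9) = (a + 3)*(a + 4)*(a - 3)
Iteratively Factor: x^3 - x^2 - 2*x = (x)*(x^2 - x - 2) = x*(x + 1)*(x - 2)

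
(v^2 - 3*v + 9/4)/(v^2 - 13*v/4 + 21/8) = 2*(2*v - 3)/(4*v - 7)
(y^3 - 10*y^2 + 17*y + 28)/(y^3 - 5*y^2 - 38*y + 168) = (y + 1)/(y + 6)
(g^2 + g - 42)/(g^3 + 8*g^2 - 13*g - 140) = (g - 6)/(g^2 + g - 20)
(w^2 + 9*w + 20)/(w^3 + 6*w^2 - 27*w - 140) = (w + 5)/(w^2 + 2*w - 35)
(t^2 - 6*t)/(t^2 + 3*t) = (t - 6)/(t + 3)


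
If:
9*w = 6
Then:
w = 2/3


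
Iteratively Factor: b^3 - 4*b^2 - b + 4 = (b - 4)*(b^2 - 1) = (b - 4)*(b - 1)*(b + 1)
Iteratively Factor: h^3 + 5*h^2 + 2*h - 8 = (h + 4)*(h^2 + h - 2) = (h + 2)*(h + 4)*(h - 1)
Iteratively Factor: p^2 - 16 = (p - 4)*(p + 4)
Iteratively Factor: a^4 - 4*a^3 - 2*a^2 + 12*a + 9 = (a - 3)*(a^3 - a^2 - 5*a - 3) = (a - 3)^2*(a^2 + 2*a + 1) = (a - 3)^2*(a + 1)*(a + 1)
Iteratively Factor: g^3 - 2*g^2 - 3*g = (g - 3)*(g^2 + g) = (g - 3)*(g + 1)*(g)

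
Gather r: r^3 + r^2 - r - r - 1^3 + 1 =r^3 + r^2 - 2*r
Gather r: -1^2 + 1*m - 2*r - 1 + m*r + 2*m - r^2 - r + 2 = 3*m - r^2 + r*(m - 3)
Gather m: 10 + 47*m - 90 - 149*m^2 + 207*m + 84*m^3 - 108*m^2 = 84*m^3 - 257*m^2 + 254*m - 80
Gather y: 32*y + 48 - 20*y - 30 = 12*y + 18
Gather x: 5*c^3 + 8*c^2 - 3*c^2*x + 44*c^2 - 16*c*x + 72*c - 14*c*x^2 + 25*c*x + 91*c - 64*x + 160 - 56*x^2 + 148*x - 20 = 5*c^3 + 52*c^2 + 163*c + x^2*(-14*c - 56) + x*(-3*c^2 + 9*c + 84) + 140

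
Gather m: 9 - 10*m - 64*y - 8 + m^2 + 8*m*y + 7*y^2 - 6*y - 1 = m^2 + m*(8*y - 10) + 7*y^2 - 70*y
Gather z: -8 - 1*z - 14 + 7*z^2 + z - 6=7*z^2 - 28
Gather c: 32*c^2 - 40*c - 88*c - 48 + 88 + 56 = 32*c^2 - 128*c + 96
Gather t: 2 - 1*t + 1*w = -t + w + 2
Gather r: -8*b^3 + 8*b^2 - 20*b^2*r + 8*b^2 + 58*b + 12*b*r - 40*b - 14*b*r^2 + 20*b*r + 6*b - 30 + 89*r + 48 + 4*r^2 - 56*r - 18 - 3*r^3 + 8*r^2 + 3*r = -8*b^3 + 16*b^2 + 24*b - 3*r^3 + r^2*(12 - 14*b) + r*(-20*b^2 + 32*b + 36)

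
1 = 1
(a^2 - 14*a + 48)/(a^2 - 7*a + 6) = (a - 8)/(a - 1)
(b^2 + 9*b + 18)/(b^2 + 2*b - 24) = (b + 3)/(b - 4)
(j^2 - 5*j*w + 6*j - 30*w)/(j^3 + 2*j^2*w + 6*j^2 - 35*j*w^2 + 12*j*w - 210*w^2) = 1/(j + 7*w)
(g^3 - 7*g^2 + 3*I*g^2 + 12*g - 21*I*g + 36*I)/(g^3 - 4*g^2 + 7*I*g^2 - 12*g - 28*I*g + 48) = (g - 3)/(g + 4*I)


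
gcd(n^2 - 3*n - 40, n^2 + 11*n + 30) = n + 5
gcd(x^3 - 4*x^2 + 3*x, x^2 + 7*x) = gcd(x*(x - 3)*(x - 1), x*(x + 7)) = x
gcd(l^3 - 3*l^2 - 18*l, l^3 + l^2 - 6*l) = l^2 + 3*l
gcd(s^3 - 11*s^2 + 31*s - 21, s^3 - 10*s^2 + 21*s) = s^2 - 10*s + 21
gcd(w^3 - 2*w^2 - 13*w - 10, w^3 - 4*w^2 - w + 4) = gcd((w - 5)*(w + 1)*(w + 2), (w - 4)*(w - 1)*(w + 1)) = w + 1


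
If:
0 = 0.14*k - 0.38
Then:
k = 2.71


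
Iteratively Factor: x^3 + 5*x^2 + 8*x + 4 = (x + 2)*(x^2 + 3*x + 2) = (x + 1)*(x + 2)*(x + 2)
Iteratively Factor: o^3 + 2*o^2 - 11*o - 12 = (o + 4)*(o^2 - 2*o - 3) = (o + 1)*(o + 4)*(o - 3)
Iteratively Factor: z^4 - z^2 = (z)*(z^3 - z) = z*(z + 1)*(z^2 - z) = z*(z - 1)*(z + 1)*(z)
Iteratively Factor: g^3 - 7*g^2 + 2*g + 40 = (g + 2)*(g^2 - 9*g + 20) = (g - 4)*(g + 2)*(g - 5)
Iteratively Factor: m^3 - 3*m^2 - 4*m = (m - 4)*(m^2 + m) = (m - 4)*(m + 1)*(m)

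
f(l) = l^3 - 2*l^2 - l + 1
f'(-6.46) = 150.03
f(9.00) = 559.00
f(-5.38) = -207.23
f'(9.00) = 206.00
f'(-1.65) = 13.77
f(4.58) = 50.54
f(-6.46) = -345.59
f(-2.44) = -22.99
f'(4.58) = 43.61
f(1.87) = -1.32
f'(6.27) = 91.86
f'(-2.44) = 26.62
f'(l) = 3*l^2 - 4*l - 1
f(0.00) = 1.00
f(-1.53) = -5.73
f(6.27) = 162.60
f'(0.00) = -1.00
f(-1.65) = -7.29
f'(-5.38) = 107.35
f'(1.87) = 2.01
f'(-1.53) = 12.14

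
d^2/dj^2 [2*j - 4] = 0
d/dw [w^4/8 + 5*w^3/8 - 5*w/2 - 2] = w^3/2 + 15*w^2/8 - 5/2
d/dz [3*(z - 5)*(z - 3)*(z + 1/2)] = 9*z^2 - 45*z + 33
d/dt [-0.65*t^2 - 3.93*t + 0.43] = -1.3*t - 3.93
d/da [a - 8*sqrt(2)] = 1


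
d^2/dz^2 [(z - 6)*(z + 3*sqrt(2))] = 2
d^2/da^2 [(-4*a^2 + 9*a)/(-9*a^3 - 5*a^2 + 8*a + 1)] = 2*(324*a^6 - 2187*a^5 - 351*a^4 - 461*a^3 - 426*a^2 - 135*a + 76)/(729*a^9 + 1215*a^8 - 1269*a^7 - 2278*a^6 + 858*a^5 + 1317*a^4 - 245*a^3 - 177*a^2 - 24*a - 1)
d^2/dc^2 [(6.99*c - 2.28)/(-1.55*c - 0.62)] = (24.39018 - 7.105427357601e-15*c)/(1.55*c + 0.62)^3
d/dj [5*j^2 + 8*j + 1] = 10*j + 8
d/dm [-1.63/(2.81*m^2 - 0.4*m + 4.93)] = (9.1606*m - 0.652)/(2.81*m^2 - 0.4*m + 4.93)^2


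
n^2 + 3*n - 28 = (n - 4)*(n + 7)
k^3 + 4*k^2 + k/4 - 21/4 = (k - 1)*(k + 3/2)*(k + 7/2)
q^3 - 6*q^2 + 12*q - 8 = (q - 2)^3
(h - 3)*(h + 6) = h^2 + 3*h - 18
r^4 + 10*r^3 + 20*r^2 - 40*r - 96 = (r - 2)*(r + 2)*(r + 4)*(r + 6)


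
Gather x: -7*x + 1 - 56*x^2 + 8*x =-56*x^2 + x + 1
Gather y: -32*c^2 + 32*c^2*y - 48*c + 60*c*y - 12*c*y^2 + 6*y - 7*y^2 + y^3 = -32*c^2 - 48*c + y^3 + y^2*(-12*c - 7) + y*(32*c^2 + 60*c + 6)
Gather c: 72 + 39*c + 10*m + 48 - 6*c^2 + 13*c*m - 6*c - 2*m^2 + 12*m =-6*c^2 + c*(13*m + 33) - 2*m^2 + 22*m + 120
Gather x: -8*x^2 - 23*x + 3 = -8*x^2 - 23*x + 3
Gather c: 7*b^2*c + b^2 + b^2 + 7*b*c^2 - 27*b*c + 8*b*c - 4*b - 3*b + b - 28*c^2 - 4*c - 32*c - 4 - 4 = 2*b^2 - 6*b + c^2*(7*b - 28) + c*(7*b^2 - 19*b - 36) - 8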